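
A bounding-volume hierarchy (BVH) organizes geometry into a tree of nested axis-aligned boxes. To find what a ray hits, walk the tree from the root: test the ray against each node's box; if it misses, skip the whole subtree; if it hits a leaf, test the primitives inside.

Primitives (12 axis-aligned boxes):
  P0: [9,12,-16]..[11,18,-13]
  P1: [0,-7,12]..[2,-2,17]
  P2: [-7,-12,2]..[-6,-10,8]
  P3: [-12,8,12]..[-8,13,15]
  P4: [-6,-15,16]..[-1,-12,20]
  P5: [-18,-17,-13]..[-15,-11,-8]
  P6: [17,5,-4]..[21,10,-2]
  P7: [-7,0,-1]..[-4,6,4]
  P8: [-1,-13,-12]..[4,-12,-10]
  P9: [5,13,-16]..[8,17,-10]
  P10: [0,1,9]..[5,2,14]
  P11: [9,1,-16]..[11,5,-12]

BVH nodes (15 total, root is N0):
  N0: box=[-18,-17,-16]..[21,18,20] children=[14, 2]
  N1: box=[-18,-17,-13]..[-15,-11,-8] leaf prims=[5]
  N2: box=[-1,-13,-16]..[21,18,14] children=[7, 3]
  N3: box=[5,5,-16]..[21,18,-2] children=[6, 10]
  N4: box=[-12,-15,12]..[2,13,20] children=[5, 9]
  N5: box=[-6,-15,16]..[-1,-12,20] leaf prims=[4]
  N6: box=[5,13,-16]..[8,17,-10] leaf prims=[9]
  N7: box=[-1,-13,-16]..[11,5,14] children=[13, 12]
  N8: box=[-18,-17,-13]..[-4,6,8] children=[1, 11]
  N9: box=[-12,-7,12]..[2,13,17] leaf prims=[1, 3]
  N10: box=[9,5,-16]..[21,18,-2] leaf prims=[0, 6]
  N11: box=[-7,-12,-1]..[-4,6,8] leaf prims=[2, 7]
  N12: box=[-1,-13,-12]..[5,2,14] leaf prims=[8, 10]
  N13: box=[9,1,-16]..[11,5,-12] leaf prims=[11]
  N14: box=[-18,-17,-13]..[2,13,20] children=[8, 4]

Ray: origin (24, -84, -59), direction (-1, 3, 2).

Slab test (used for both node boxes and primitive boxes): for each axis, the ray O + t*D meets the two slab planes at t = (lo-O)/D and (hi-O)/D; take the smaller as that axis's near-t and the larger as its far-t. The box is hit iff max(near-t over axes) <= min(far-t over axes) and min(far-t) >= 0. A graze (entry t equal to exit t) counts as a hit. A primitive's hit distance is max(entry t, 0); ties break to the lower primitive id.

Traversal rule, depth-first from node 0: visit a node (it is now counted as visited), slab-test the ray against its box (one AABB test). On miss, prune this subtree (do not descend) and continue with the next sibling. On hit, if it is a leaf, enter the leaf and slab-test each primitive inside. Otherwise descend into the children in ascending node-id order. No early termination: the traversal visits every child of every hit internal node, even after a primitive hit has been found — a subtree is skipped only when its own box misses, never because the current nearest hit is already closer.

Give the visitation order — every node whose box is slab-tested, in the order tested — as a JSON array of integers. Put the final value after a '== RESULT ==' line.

Traverse from the root:
N0 x:[3,42] y:[67/3,34] z:[43/2,79/2] -> hit [67/3,34], descend [2, 14]
  N2 x:[3,25] y:[71/3,34] z:[43/2,73/2] -> hit [71/3,25], descend [3, 7]
    N3 x:[3,19] y:[89/3,34] z:[43/2,57/2] -> miss, prune
    N7 x:[13,25] y:[71/3,89/3] z:[43/2,73/2] -> hit [71/3,25], descend [12, 13]
      N12 x:[19,25] y:[71/3,86/3] z:[47/2,73/2] -> hit [71/3,25] leaf, test {P8@t=71/3, P10(miss)}
      N13 x:[13,15] y:[85/3,89/3] z:[43/2,47/2] -> miss, prune
  N14 x:[22,42] y:[67/3,97/3] z:[23,79/2] -> hit [23,97/3], descend [4, 8]
    N4 x:[22,36] y:[23,97/3] z:[71/2,79/2] -> miss, prune
    N8 x:[28,42] y:[67/3,30] z:[23,67/2] -> hit [28,30], descend [1, 11]
      N1 x:[39,42] y:[67/3,73/3] z:[23,51/2] -> miss, prune
      N11 x:[28,31] y:[24,30] z:[29,67/2] -> hit [29,30] leaf, test {P2(miss), P7@t=29}

Visited [0, 2, 3, 7, 12, 13, 14, 4, 8, 1, 11]. Tests: 11 box, 2 leaf. Nearest: P8.

== RESULT ==
[0, 2, 3, 7, 12, 13, 14, 4, 8, 1, 11]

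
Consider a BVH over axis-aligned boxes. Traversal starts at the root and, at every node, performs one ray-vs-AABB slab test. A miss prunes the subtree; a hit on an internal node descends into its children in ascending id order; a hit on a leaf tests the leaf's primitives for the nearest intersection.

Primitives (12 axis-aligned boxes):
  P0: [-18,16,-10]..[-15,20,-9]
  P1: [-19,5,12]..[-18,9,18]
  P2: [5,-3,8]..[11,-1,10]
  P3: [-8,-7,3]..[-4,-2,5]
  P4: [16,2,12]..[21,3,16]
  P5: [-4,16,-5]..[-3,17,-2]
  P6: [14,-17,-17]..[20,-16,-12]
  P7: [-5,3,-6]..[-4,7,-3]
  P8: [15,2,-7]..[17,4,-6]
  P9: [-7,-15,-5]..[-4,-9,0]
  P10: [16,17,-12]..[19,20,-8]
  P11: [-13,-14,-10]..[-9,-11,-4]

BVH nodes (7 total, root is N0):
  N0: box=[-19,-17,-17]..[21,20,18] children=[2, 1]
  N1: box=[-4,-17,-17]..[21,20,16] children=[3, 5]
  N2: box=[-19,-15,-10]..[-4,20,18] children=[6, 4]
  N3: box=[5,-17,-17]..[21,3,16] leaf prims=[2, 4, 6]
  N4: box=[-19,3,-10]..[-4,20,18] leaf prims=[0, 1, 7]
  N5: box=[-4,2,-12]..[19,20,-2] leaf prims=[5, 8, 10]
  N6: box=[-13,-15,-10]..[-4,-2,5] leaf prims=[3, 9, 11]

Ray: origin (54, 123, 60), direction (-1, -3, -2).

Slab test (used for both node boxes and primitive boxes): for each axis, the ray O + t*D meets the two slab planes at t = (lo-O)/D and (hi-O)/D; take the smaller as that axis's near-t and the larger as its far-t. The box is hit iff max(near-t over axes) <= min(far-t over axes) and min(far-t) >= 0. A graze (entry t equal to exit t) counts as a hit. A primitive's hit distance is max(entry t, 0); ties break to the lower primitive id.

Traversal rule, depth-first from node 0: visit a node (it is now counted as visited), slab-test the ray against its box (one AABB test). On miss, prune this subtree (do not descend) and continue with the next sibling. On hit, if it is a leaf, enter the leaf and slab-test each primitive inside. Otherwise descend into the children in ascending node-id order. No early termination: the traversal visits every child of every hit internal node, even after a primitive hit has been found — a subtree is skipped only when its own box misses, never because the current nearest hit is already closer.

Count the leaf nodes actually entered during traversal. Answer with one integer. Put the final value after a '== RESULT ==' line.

Walk:
N0 x:[33,73] y:[103/3,140/3] z:[21,77/2] -> hit [103/3,77/2], descend [1, 2]
  N1 x:[33,58] y:[103/3,140/3] z:[22,77/2] -> hit [103/3,77/2], descend [3, 5]
    N3 x:[33,49] y:[40,140/3] z:[22,77/2] -> miss, prune
    N5 x:[35,58] y:[103/3,121/3] z:[31,36] -> hit [35,36] leaf, test {P5(miss), P8(miss), P10@t=35}
  N2 x:[58,73] y:[103/3,46] z:[21,35] -> miss, prune

Visited [0, 1, 3, 5, 2]. Tests: 5 box, 1 leaf. Nearest: P10.

== RESULT ==
1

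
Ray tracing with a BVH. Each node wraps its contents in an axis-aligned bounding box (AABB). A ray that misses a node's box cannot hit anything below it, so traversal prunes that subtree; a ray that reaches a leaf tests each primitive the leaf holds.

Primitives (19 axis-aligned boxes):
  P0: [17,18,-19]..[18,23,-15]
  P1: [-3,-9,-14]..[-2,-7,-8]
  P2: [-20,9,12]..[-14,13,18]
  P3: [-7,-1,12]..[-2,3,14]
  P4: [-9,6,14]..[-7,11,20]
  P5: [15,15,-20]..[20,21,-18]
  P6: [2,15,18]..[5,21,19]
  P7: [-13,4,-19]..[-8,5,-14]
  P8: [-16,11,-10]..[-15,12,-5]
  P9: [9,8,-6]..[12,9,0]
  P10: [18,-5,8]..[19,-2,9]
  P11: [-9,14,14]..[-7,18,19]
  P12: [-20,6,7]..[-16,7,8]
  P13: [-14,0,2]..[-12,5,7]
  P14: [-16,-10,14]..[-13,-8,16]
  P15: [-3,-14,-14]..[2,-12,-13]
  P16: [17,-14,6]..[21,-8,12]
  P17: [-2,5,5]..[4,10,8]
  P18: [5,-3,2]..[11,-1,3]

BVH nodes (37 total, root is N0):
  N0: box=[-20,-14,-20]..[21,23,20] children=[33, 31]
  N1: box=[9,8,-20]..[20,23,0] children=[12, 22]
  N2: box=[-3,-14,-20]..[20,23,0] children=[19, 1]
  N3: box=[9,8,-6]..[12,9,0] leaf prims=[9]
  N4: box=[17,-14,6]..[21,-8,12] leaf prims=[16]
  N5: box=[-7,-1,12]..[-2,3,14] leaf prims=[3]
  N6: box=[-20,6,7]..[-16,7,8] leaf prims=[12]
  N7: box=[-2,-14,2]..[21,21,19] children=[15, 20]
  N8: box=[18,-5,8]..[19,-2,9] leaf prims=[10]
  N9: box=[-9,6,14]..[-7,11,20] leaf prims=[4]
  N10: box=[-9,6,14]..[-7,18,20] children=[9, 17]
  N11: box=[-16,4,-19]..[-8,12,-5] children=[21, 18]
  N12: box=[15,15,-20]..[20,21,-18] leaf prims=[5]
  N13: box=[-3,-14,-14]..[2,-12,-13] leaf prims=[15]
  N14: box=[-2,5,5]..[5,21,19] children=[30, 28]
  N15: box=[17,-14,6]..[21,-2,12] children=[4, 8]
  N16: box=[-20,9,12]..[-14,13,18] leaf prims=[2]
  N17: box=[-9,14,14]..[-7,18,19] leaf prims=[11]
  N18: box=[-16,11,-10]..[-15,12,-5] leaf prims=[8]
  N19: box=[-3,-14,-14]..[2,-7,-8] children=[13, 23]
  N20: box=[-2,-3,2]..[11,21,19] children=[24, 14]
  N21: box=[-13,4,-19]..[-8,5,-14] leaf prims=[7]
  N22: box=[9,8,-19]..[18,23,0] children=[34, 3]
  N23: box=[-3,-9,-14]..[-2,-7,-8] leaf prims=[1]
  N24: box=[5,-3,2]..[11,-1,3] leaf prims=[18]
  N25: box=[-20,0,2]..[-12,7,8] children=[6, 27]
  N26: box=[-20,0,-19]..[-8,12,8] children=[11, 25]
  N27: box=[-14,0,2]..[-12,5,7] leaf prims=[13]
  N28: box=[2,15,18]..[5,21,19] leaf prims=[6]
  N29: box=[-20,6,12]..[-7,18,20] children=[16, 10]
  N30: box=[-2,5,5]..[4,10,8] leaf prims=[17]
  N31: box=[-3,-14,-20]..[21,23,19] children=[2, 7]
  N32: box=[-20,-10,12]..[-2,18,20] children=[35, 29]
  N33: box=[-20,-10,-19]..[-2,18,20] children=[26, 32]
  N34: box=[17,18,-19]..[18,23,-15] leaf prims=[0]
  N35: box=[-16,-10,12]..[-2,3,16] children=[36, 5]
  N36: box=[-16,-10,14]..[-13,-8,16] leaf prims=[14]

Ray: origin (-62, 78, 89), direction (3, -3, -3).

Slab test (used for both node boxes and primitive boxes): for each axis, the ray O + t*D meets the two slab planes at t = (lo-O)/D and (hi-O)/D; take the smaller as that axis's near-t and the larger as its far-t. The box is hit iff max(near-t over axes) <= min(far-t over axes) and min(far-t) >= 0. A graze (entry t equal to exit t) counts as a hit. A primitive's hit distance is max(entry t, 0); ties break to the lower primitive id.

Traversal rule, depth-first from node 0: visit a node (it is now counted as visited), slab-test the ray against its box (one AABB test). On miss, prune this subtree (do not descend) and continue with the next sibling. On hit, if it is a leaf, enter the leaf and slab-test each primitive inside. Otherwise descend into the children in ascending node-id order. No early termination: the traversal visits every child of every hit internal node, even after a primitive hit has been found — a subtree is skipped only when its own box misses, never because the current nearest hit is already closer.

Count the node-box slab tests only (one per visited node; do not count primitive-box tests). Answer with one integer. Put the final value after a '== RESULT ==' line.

Traverse from the root:
N0 x:[14,83/3] y:[55/3,92/3] z:[23,109/3] -> hit [23,83/3], descend [31, 33]
  N31 x:[59/3,83/3] y:[55/3,92/3] z:[70/3,109/3] -> hit [70/3,83/3], descend [2, 7]
    N2 x:[59/3,82/3] y:[55/3,92/3] z:[89/3,109/3] -> miss, prune
    N7 x:[20,83/3] y:[19,92/3] z:[70/3,29] -> hit [70/3,83/3], descend [15, 20]
      N15 x:[79/3,83/3] y:[80/3,92/3] z:[77/3,83/3] -> hit [80/3,83/3], descend [4, 8]
        N4 x:[79/3,83/3] y:[86/3,92/3] z:[77/3,83/3] -> miss, prune
        N8 x:[80/3,27] y:[80/3,83/3] z:[80/3,27] -> hit [80/3,27] leaf, test {P10@t=80/3}
      N20 x:[20,73/3] y:[19,27] z:[70/3,29] -> hit [70/3,73/3], descend [14, 24]
        N14 x:[20,67/3] y:[19,73/3] z:[70/3,28] -> miss, prune
        N24 x:[67/3,73/3] y:[79/3,27] z:[86/3,29] -> miss, prune
  N33 x:[14,20] y:[20,88/3] z:[23,36] -> miss, prune

Summary -> nodes [0, 31, 2, 7, 15, 4, 8, 20, 14, 24, 33]; box-tests=11; leaf-entries=1; first=P10

== RESULT ==
11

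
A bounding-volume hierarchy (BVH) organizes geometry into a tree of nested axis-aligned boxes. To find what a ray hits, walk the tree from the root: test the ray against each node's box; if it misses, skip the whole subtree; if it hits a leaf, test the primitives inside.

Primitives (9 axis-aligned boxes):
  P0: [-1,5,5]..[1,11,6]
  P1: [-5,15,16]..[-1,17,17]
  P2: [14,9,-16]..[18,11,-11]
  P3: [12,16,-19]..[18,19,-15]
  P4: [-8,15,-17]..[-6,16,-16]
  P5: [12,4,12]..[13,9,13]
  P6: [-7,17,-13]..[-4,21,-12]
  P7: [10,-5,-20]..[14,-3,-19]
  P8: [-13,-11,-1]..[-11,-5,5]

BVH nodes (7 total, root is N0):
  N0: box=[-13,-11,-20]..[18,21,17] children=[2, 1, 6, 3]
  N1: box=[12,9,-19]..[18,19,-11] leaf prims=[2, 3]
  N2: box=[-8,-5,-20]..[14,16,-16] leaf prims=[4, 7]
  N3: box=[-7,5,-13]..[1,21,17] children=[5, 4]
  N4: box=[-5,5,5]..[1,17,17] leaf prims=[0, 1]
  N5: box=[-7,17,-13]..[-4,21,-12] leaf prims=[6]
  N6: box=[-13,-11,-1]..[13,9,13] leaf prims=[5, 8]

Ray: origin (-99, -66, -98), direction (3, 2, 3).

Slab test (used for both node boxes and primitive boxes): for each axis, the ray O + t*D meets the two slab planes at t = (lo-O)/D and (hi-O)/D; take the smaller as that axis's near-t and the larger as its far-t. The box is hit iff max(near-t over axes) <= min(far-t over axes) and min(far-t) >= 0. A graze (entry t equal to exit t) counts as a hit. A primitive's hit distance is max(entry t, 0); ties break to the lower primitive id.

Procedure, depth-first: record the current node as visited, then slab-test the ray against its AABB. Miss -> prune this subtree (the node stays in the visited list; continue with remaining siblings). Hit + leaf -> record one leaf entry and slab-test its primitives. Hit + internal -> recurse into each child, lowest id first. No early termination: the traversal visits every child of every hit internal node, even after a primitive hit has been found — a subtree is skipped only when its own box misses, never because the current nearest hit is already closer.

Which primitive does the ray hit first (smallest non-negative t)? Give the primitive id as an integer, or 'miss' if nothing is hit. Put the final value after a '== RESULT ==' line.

Traverse from the root:
N0 x:[86/3,39] y:[55/2,87/2] z:[26,115/3] -> hit [86/3,115/3], descend [1, 2, 3, 6]
  N1 x:[37,39] y:[75/2,85/2] z:[79/3,29] -> miss, prune
  N2 x:[91/3,113/3] y:[61/2,41] z:[26,82/3] -> miss, prune
  N3 x:[92/3,100/3] y:[71/2,87/2] z:[85/3,115/3] -> miss, prune
  N6 x:[86/3,112/3] y:[55/2,75/2] z:[97/3,37] -> hit [97/3,37] leaf, test {P5@t=37, P8(miss)}

Visited [0, 1, 2, 3, 6]. Tests: 5 box, 1 leaf. Nearest: P5.

== RESULT ==
5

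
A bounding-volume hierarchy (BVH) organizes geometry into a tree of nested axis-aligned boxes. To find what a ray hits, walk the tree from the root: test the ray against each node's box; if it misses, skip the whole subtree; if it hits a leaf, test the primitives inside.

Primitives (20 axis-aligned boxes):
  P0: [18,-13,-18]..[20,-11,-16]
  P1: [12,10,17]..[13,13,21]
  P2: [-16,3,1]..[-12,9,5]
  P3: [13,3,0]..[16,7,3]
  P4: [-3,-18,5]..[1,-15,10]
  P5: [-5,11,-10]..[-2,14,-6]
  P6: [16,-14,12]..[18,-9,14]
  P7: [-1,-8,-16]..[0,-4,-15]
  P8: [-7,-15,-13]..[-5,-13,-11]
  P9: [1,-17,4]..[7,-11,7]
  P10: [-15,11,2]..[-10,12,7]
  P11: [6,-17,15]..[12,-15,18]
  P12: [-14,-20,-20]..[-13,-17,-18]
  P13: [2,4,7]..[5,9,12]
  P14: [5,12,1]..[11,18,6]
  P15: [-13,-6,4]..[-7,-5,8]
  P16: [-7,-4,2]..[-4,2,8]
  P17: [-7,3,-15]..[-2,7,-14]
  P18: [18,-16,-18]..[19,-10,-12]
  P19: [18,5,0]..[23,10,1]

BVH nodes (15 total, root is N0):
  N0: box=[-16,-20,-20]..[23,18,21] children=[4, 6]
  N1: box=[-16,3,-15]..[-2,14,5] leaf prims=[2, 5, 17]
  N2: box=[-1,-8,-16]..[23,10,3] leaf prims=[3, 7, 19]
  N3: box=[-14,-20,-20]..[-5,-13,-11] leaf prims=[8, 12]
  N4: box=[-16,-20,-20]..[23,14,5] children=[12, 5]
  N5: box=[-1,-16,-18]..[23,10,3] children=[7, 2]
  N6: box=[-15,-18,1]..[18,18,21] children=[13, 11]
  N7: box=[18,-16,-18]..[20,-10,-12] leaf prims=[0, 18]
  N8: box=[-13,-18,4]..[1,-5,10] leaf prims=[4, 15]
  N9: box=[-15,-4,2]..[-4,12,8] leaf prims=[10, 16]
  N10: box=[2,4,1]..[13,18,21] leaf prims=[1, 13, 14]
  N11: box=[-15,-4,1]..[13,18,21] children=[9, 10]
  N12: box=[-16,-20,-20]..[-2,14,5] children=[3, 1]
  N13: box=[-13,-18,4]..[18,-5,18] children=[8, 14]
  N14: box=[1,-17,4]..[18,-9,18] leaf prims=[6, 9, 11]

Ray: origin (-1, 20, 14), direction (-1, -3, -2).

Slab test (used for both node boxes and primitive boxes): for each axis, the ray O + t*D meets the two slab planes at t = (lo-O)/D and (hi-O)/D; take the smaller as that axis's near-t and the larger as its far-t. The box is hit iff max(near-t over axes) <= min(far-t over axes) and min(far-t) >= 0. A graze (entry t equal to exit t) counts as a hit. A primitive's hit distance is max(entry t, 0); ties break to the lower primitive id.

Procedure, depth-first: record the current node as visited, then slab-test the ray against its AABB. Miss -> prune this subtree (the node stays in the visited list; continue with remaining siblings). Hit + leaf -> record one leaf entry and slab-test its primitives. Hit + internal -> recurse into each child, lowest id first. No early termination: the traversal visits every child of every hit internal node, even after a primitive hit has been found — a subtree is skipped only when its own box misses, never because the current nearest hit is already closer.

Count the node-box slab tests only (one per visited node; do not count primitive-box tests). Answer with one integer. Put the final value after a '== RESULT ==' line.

Walk:
N0 x:[-24,15] y:[2/3,40/3] z:[-7/2,17] -> hit [2/3,40/3], descend [4, 6]
  N4 x:[-24,15] y:[2,40/3] z:[9/2,17] -> hit [9/2,40/3], descend [5, 12]
    N5 x:[-24,0] y:[10/3,12] z:[11/2,16] -> miss, prune
    N12 x:[1,15] y:[2,40/3] z:[9/2,17] -> hit [9/2,40/3], descend [1, 3]
      N1 x:[1,15] y:[2,17/3] z:[9/2,29/2] -> hit [9/2,17/3] leaf, test {P2(miss), P5(miss), P17(miss)}
      N3 x:[4,13] y:[11,40/3] z:[25/2,17] -> hit [25/2,13] leaf, test {P8(miss), P12(miss)}
  N6 x:[-19,14] y:[2/3,38/3] z:[-7/2,13/2] -> hit [2/3,13/2], descend [11, 13]
    N11 x:[-14,14] y:[2/3,8] z:[-7/2,13/2] -> hit [2/3,13/2], descend [9, 10]
      N9 x:[3,14] y:[8/3,8] z:[3,6] -> hit [3,6] leaf, test {P10(miss), P16@t=6}
      N10 x:[-14,-3] y:[2/3,16/3] z:[-7/2,13/2] -> miss, prune
    N13 x:[-19,12] y:[25/3,38/3] z:[-2,5] -> miss, prune

Summary -> nodes [0, 4, 5, 12, 1, 3, 6, 11, 9, 10, 13]; box-tests=11; leaf-entries=3; first=P16

== RESULT ==
11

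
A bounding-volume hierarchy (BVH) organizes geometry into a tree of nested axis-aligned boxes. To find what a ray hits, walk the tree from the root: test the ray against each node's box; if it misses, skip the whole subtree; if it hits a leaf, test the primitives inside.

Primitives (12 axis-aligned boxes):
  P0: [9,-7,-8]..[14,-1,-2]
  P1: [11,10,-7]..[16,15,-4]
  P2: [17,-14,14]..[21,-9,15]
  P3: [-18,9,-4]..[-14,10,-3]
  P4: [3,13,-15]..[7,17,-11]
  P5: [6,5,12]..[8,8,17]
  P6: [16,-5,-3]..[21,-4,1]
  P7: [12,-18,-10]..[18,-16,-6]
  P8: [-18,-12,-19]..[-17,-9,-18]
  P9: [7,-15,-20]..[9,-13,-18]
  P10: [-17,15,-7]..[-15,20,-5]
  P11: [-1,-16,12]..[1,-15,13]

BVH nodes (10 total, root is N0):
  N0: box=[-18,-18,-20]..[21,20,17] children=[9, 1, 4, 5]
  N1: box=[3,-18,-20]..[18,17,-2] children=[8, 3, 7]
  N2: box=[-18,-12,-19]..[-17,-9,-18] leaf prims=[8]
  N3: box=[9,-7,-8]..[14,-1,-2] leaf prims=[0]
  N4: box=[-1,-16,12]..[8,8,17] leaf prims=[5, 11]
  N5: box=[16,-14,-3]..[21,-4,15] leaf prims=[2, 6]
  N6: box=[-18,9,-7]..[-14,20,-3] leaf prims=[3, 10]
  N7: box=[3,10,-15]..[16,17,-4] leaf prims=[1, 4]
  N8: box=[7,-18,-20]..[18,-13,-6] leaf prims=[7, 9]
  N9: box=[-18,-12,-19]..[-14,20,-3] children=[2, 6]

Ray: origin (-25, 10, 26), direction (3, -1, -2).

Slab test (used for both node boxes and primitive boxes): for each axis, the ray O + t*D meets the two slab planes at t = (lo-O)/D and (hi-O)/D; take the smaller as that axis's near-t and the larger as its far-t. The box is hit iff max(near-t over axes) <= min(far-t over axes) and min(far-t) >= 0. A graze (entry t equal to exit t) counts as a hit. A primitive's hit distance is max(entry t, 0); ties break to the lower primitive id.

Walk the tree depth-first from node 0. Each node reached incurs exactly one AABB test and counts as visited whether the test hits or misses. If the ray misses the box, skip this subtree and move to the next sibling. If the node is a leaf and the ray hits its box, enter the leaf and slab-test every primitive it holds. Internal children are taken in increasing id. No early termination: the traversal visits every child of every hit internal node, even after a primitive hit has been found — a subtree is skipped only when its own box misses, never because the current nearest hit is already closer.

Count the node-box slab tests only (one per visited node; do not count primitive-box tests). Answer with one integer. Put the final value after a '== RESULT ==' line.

Trace the traversal:
N0 x:[7/3,46/3] y:[-10,28] z:[9/2,23] -> hit [9/2,46/3], descend [1, 4, 5, 9]
  N1 x:[28/3,43/3] y:[-7,28] z:[14,23] -> hit [14,43/3], descend [3, 7, 8]
    N3 x:[34/3,13] y:[11,17] z:[14,17] -> miss, prune
    N7 x:[28/3,41/3] y:[-7,0] z:[15,41/2] -> miss, prune
    N8 x:[32/3,43/3] y:[23,28] z:[16,23] -> miss, prune
  N4 x:[8,11] y:[2,26] z:[9/2,7] -> miss, prune
  N5 x:[41/3,46/3] y:[14,24] z:[11/2,29/2] -> hit [14,29/2] leaf, test {P2(miss), P6@t=14}
  N9 x:[7/3,11/3] y:[-10,22] z:[29/2,45/2] -> miss, prune

Summary -> nodes [0, 1, 3, 7, 8, 4, 5, 9]; box-tests=8; leaf-entries=1; first=P6

== RESULT ==
8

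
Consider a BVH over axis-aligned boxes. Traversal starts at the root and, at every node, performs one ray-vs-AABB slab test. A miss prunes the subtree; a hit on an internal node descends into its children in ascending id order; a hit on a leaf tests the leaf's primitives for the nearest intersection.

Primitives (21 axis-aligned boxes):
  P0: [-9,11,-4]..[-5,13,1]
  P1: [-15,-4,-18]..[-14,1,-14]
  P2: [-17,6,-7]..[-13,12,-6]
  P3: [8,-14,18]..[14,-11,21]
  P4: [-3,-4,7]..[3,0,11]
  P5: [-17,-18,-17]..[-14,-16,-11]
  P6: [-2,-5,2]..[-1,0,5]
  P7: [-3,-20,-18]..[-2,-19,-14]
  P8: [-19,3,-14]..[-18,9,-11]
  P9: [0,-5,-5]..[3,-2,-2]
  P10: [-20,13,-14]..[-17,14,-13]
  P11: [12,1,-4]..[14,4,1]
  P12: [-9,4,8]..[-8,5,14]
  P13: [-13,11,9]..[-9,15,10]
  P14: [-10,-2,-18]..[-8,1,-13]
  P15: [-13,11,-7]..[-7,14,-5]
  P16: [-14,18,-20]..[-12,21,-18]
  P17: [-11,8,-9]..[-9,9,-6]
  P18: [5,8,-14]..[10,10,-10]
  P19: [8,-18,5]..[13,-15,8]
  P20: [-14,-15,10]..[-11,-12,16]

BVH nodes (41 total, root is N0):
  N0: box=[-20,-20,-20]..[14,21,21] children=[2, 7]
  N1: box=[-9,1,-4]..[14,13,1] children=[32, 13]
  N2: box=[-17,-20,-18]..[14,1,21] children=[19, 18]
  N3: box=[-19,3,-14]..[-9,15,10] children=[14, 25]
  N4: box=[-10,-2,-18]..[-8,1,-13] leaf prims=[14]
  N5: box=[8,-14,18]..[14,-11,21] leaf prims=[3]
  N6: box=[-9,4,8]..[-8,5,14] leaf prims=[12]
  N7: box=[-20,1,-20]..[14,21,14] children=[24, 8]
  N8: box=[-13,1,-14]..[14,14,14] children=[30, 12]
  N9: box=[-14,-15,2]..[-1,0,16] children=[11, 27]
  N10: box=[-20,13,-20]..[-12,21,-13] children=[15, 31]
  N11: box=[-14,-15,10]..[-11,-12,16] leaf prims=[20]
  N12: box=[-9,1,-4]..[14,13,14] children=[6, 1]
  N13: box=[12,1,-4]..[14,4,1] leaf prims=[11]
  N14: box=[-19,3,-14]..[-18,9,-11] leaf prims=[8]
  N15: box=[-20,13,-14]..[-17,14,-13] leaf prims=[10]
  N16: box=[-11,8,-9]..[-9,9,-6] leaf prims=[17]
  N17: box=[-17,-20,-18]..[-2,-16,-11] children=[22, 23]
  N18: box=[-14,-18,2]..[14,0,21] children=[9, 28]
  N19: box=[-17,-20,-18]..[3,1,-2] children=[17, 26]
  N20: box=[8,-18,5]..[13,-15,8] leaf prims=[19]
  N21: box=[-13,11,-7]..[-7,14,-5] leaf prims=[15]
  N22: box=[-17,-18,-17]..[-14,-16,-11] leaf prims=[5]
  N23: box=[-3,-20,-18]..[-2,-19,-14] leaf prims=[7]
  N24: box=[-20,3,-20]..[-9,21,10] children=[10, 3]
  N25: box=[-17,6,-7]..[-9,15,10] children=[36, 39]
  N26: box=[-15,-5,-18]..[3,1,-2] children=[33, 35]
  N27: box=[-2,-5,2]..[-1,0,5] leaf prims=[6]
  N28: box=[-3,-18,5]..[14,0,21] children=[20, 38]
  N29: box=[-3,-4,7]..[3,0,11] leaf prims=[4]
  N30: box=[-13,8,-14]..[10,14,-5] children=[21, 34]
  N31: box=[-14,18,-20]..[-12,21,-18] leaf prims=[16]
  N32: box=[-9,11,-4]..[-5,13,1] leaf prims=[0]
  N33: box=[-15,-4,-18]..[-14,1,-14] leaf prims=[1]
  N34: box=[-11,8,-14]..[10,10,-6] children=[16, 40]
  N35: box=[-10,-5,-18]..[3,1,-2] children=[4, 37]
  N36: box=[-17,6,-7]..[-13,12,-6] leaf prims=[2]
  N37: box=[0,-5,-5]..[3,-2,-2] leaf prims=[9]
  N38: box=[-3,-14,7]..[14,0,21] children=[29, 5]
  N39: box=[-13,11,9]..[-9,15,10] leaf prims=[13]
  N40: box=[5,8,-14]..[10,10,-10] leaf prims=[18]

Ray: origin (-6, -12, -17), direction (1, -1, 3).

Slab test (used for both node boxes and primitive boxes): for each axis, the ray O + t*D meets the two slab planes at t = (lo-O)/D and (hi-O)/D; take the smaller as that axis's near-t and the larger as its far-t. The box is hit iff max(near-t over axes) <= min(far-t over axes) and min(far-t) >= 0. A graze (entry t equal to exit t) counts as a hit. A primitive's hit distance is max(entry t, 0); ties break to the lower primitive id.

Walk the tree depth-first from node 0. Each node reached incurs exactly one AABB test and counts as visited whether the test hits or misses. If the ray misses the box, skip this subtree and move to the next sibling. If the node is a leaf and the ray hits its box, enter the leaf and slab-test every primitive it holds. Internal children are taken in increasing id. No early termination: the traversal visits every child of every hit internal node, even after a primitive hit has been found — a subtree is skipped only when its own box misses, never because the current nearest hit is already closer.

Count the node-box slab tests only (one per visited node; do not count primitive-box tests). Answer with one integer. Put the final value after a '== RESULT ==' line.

Traverse from the root:
N0 x:[-14,20] y:[-33,8] z:[-1,38/3] -> hit [-1,8], descend [2, 7]
  N2 x:[-11,20] y:[-13,8] z:[-1/3,38/3] -> hit [-1/3,8], descend [18, 19]
    N18 x:[-8,20] y:[-12,6] z:[19/3,38/3] -> miss, prune
    N19 x:[-11,9] y:[-13,8] z:[-1/3,5] -> hit [-1/3,5], descend [17, 26]
      N17 x:[-11,4] y:[4,8] z:[-1/3,2] -> miss, prune
      N26 x:[-9,9] y:[-13,-7] z:[-1/3,5] -> miss, prune
  N7 x:[-14,20] y:[-33,-13] z:[-1,31/3] -> miss, prune

order=[0, 2, 18, 19, 17, 26, 7]  |boxes|=7  |leaves|=0  hit=miss

== RESULT ==
7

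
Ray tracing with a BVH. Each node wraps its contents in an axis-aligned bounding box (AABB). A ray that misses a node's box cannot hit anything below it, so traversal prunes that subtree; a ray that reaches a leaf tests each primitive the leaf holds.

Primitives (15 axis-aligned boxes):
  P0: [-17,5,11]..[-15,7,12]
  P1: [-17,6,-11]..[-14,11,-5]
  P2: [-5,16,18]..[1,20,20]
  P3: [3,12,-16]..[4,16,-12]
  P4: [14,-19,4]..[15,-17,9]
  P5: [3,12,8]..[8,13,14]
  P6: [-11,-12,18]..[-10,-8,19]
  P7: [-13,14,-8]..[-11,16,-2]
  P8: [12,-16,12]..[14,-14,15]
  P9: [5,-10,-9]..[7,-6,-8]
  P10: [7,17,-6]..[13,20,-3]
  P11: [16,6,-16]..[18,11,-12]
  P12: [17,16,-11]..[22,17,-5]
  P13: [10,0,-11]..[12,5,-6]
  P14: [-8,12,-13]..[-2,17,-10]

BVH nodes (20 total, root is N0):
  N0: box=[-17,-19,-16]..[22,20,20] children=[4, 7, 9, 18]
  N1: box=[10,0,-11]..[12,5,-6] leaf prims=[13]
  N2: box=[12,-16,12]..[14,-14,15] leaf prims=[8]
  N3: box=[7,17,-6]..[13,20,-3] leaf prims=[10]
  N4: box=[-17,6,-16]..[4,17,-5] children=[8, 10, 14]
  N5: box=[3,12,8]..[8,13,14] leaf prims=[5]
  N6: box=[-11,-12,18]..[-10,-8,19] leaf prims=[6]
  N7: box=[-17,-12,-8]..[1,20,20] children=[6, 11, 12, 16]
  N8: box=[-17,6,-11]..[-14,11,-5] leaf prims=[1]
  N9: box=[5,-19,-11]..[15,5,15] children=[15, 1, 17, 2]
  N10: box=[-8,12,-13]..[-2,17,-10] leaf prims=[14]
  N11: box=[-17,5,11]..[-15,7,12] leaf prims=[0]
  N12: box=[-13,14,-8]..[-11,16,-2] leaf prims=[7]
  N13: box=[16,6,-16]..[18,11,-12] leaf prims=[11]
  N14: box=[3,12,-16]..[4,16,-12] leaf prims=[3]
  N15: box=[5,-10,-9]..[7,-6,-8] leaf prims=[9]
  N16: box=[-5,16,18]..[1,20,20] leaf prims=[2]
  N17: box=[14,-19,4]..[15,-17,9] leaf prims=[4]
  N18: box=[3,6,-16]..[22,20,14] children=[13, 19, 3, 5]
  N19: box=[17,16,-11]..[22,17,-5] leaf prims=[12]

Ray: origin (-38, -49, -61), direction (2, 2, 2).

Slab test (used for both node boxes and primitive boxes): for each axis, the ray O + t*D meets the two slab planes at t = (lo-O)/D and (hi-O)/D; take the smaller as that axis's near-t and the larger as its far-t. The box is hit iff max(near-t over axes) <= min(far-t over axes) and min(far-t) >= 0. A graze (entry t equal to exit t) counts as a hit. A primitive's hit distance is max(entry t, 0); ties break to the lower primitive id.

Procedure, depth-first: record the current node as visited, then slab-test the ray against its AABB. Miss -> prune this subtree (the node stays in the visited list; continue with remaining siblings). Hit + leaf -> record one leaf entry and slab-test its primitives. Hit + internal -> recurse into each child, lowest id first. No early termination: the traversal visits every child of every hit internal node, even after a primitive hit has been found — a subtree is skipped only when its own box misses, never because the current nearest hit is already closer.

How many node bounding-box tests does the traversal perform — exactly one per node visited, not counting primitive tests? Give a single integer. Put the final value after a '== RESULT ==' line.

Walk:
N0 x:[21/2,30] y:[15,69/2] z:[45/2,81/2] -> hit [45/2,30], descend [4, 7, 9, 18]
  N4 x:[21/2,21] y:[55/2,33] z:[45/2,28] -> miss, prune
  N7 x:[21/2,39/2] y:[37/2,69/2] z:[53/2,81/2] -> miss, prune
  N9 x:[43/2,53/2] y:[15,27] z:[25,38] -> hit [25,53/2], descend [1, 2, 15, 17]
    N1 x:[24,25] y:[49/2,27] z:[25,55/2] -> hit [25,25] leaf, test {P13@t=25}
    N2 x:[25,26] y:[33/2,35/2] z:[73/2,38] -> miss, prune
    N15 x:[43/2,45/2] y:[39/2,43/2] z:[26,53/2] -> miss, prune
    N17 x:[26,53/2] y:[15,16] z:[65/2,35] -> miss, prune
  N18 x:[41/2,30] y:[55/2,69/2] z:[45/2,75/2] -> hit [55/2,30], descend [3, 5, 13, 19]
    N3 x:[45/2,51/2] y:[33,69/2] z:[55/2,29] -> miss, prune
    N5 x:[41/2,23] y:[61/2,31] z:[69/2,75/2] -> miss, prune
    N13 x:[27,28] y:[55/2,30] z:[45/2,49/2] -> miss, prune
    N19 x:[55/2,30] y:[65/2,33] z:[25,28] -> miss, prune

13 AABB tests over nodes [0, 4, 7, 9, 1, 2, 15, 17, 18, 3, 5, 13, 19]; 1 leaf entered; closest P13.

== RESULT ==
13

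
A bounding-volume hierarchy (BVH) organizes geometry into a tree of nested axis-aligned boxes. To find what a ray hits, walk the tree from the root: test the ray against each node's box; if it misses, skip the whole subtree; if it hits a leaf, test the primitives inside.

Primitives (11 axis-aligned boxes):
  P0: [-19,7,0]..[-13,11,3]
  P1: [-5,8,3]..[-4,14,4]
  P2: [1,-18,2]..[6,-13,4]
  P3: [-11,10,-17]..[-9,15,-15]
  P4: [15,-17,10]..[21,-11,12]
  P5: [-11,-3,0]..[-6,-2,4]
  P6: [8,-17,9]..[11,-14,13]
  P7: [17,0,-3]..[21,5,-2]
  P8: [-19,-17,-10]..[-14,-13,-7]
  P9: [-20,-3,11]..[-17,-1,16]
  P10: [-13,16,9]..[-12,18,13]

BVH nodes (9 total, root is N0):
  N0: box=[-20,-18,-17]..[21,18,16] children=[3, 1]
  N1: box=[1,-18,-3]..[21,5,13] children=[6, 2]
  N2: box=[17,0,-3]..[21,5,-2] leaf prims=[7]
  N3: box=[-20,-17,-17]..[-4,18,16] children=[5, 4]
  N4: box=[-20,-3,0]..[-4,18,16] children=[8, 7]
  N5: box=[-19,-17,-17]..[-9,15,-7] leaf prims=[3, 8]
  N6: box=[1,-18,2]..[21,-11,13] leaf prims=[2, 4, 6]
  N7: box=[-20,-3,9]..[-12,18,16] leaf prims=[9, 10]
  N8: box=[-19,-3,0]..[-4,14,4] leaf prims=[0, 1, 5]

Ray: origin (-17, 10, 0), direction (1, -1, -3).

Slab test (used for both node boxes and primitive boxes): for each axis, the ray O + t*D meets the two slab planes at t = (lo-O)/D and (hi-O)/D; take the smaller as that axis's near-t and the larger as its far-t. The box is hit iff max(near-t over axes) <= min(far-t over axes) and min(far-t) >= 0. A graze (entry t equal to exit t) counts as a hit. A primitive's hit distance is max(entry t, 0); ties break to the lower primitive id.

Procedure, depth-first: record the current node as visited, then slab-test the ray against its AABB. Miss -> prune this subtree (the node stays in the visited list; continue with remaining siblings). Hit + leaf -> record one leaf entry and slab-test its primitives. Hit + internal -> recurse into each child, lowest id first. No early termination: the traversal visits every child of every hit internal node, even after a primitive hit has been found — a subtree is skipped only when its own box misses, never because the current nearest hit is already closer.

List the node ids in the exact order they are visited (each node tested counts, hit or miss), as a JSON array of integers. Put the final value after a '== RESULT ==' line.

Walk:
N0 x:[-3,38] y:[-8,28] z:[-16/3,17/3] -> hit [-3,17/3], descend [1, 3]
  N1 x:[18,38] y:[5,28] z:[-13/3,1] -> miss, prune
  N3 x:[-3,13] y:[-8,27] z:[-16/3,17/3] -> hit [-3,17/3], descend [4, 5]
    N4 x:[-3,13] y:[-8,13] z:[-16/3,0] -> hit [-3,0], descend [7, 8]
      N7 x:[-3,5] y:[-8,13] z:[-16/3,-3] -> miss, prune
      N8 x:[-2,13] y:[-4,13] z:[-4/3,0] -> hit [-4/3,0] leaf, test {P0@t=0, P1(miss), P5(miss)}
    N5 x:[-2,8] y:[-5,27] z:[7/3,17/3] -> hit [7/3,17/3] leaf, test {P3(miss), P8(miss)}

order=[0, 1, 3, 4, 7, 8, 5]  |boxes|=7  |leaves|=2  hit=P0

== RESULT ==
[0, 1, 3, 4, 7, 8, 5]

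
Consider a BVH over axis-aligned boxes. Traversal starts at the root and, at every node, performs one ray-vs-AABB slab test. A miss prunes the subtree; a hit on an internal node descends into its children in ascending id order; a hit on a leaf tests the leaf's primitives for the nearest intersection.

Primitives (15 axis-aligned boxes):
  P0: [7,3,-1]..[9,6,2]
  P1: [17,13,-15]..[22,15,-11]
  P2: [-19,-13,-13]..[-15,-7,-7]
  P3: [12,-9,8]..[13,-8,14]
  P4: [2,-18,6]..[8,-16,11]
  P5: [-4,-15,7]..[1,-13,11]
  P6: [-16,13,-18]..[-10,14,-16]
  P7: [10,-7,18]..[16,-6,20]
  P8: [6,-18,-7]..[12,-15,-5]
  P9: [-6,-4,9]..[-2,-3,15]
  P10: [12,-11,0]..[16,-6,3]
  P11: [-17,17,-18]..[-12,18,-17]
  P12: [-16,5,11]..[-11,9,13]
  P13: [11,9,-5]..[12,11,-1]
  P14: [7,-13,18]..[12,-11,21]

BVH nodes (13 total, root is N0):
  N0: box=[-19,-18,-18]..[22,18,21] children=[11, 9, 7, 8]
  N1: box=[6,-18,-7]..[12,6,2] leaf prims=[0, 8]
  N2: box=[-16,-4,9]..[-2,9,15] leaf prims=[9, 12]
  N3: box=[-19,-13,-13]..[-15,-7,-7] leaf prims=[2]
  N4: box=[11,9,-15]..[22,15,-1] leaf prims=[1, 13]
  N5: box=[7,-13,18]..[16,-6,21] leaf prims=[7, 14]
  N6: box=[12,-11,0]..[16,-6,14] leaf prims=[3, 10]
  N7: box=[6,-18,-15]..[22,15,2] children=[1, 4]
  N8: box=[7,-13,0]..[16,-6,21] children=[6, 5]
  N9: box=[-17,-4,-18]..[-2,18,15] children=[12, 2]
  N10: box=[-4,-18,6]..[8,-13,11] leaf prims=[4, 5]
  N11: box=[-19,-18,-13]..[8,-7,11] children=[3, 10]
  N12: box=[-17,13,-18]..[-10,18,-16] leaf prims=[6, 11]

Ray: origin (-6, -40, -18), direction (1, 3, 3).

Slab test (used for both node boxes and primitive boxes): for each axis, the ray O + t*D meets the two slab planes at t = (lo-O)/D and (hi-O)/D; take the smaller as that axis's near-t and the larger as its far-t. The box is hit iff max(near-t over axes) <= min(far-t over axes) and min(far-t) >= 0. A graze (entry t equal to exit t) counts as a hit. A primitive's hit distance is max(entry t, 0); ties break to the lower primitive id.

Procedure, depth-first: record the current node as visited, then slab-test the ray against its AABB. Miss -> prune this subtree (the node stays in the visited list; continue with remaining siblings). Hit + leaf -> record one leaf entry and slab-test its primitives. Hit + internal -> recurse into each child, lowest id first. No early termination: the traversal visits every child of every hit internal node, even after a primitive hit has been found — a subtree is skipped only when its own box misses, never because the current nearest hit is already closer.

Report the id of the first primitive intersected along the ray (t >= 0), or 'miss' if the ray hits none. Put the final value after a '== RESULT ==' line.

Walk:
N0 x:[-13,28] y:[22/3,58/3] z:[0,13] -> hit [22/3,13], descend [7, 8, 9, 11]
  N7 x:[12,28] y:[22/3,55/3] z:[1,20/3] -> miss, prune
  N8 x:[13,22] y:[9,34/3] z:[6,13] -> miss, prune
  N9 x:[-11,4] y:[12,58/3] z:[0,11] -> miss, prune
  N11 x:[-13,14] y:[22/3,11] z:[5/3,29/3] -> hit [22/3,29/3], descend [3, 10]
    N3 x:[-13,-9] y:[9,11] z:[5/3,11/3] -> miss, prune
    N10 x:[2,14] y:[22/3,9] z:[8,29/3] -> hit [8,9] leaf, test {P4@t=8, P5(miss)}

Visited [0, 7, 8, 9, 11, 3, 10]. Tests: 7 box, 1 leaf. Nearest: P4.

== RESULT ==
4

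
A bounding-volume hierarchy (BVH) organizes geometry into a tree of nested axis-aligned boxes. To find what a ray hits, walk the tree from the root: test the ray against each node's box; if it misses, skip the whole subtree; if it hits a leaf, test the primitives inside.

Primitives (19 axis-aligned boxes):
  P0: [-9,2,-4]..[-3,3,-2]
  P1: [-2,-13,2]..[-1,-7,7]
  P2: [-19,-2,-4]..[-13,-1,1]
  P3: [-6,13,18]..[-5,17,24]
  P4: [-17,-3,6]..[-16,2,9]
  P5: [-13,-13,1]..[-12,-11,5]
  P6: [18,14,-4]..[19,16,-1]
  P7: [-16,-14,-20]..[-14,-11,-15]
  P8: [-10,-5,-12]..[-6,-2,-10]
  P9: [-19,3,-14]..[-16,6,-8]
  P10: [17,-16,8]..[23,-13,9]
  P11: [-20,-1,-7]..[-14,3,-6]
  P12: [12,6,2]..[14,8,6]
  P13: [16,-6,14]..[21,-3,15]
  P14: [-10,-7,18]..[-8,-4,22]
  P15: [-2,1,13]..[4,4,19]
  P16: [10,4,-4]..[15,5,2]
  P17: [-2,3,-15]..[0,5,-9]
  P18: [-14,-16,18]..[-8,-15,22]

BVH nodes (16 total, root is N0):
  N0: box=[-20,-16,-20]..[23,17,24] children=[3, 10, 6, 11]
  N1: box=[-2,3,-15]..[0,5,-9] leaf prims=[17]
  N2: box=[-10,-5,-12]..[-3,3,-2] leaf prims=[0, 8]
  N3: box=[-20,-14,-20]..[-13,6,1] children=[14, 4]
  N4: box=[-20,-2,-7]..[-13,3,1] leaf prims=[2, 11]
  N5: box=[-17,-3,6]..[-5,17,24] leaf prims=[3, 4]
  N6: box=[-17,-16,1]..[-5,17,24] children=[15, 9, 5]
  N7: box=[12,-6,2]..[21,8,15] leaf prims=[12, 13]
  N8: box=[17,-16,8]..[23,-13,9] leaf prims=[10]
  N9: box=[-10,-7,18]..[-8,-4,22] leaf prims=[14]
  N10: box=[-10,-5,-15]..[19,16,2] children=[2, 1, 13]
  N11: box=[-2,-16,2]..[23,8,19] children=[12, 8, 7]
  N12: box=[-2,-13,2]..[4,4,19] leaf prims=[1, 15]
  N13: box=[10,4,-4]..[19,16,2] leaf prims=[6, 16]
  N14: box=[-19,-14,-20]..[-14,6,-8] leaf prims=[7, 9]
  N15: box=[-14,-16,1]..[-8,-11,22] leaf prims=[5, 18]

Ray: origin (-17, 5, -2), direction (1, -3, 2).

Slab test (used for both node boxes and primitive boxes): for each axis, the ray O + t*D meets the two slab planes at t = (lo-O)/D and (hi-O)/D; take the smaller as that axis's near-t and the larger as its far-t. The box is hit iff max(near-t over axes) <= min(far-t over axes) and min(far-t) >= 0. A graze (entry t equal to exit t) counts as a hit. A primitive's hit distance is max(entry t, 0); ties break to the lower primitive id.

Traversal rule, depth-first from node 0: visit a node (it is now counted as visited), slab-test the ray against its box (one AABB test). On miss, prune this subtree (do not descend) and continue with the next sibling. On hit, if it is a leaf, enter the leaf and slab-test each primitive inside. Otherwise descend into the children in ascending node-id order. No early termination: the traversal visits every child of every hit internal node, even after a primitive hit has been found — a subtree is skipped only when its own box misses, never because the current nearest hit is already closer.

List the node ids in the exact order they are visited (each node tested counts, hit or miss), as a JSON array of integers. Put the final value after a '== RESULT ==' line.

Trace the traversal:
N0 x:[-3,40] y:[-4,7] z:[-9,13] -> hit [-3,7], descend [3, 6, 10, 11]
  N3 x:[-3,4] y:[-1/3,19/3] z:[-9,3/2] -> hit [-1/3,3/2], descend [4, 14]
    N4 x:[-3,4] y:[2/3,7/3] z:[-5/2,3/2] -> hit [2/3,3/2] leaf, test {P2(miss), P11(miss)}
    N14 x:[-2,3] y:[-1/3,19/3] z:[-9,-3] -> miss, prune
  N6 x:[0,12] y:[-4,7] z:[3/2,13] -> hit [3/2,7], descend [5, 9, 15]
    N5 x:[0,12] y:[-4,8/3] z:[4,13] -> miss, prune
    N9 x:[7,9] y:[3,4] z:[10,12] -> miss, prune
    N15 x:[3,9] y:[16/3,7] z:[3/2,12] -> hit [16/3,7] leaf, test {P5(miss), P18(miss)}
  N10 x:[7,36] y:[-11/3,10/3] z:[-13/2,2] -> miss, prune
  N11 x:[15,40] y:[-1,7] z:[2,21/2] -> miss, prune

order=[0, 3, 4, 14, 6, 5, 9, 15, 10, 11]  |boxes|=10  |leaves|=2  hit=miss

== RESULT ==
[0, 3, 4, 14, 6, 5, 9, 15, 10, 11]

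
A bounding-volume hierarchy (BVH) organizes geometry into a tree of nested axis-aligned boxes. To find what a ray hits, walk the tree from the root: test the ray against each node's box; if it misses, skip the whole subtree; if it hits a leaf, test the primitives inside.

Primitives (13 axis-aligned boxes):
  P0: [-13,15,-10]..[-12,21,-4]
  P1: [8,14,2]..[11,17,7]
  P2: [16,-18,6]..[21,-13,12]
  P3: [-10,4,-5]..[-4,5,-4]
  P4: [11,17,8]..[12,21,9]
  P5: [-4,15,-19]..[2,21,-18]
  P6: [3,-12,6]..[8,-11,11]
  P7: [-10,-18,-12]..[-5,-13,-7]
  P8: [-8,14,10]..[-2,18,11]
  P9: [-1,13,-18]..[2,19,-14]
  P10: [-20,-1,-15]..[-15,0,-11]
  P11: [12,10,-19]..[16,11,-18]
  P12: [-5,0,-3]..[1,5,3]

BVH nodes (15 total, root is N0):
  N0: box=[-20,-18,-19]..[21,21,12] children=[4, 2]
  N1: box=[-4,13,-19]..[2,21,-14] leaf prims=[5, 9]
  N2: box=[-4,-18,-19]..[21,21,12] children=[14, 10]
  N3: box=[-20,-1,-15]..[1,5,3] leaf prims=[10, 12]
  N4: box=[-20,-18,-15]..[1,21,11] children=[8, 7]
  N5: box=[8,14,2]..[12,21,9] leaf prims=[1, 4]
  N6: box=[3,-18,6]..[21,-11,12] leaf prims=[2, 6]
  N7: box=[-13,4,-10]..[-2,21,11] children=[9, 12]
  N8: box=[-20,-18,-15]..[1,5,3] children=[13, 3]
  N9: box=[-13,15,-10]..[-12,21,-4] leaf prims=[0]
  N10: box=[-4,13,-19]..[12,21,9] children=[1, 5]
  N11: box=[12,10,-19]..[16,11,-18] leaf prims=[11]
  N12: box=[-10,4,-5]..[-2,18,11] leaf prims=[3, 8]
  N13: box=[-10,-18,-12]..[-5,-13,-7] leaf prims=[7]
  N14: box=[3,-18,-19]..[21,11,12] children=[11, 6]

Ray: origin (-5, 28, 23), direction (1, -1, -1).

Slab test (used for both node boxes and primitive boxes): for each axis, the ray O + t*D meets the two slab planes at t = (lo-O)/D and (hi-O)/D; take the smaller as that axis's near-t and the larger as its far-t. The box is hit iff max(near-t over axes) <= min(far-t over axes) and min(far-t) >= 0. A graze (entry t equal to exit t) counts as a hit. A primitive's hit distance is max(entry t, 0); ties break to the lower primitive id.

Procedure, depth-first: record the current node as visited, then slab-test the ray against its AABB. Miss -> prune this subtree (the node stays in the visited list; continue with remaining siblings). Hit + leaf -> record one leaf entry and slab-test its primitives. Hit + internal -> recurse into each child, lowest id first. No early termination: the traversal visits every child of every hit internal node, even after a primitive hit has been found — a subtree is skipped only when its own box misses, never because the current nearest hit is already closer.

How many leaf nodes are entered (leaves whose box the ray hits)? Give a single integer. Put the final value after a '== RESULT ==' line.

Traverse from the root:
N0 x:[-15,26] y:[7,46] z:[11,42] -> hit [11,26], descend [2, 4]
  N2 x:[1,26] y:[7,46] z:[11,42] -> hit [11,26], descend [10, 14]
    N10 x:[1,17] y:[7,15] z:[14,42] -> hit [14,15], descend [1, 5]
      N1 x:[1,7] y:[7,15] z:[37,42] -> miss, prune
      N5 x:[13,17] y:[7,14] z:[14,21] -> hit [14,14] leaf, test {P1(miss), P4(miss)}
    N14 x:[8,26] y:[17,46] z:[11,42] -> hit [17,26], descend [6, 11]
      N6 x:[8,26] y:[39,46] z:[11,17] -> miss, prune
      N11 x:[17,21] y:[17,18] z:[41,42] -> miss, prune
  N4 x:[-15,6] y:[7,46] z:[12,38] -> miss, prune

Visited [0, 2, 10, 1, 5, 14, 6, 11, 4]. Tests: 9 box, 1 leaf. Nearest: miss.

== RESULT ==
1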